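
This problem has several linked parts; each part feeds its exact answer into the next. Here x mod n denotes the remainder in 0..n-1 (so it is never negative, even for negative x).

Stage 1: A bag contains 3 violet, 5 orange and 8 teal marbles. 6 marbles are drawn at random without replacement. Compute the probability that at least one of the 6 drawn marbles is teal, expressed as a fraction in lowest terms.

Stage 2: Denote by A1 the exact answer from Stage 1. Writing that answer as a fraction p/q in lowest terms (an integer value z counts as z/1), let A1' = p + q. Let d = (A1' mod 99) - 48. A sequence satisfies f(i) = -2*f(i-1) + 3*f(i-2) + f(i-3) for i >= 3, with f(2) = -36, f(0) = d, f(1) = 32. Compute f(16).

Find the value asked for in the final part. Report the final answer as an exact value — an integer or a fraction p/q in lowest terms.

Stage 1: total draws C(16,6) = 8008; complement C(8,6) = 28; favorable 8008 - 28 = 7980; P = 285/286; answer 285/286
Stage 2: A1 = 285/286; threaded value p + q = 571; d = 28; f(3) = -2*(-36) + 3*(32) + 1*(28) = 196; iterating: f(3)=196, f(4)=-468, f(5)=1488, f(6)=-4184, f(7)=12364, f(8)=-35792, f(9)=104492, f(10)=-303996, f(11)=885676, f(12)=-2578848, f(13)=7510728, f(14)=-21872324, f(15)=63697984, f(16)=-185502212; answer -185502212

-185502212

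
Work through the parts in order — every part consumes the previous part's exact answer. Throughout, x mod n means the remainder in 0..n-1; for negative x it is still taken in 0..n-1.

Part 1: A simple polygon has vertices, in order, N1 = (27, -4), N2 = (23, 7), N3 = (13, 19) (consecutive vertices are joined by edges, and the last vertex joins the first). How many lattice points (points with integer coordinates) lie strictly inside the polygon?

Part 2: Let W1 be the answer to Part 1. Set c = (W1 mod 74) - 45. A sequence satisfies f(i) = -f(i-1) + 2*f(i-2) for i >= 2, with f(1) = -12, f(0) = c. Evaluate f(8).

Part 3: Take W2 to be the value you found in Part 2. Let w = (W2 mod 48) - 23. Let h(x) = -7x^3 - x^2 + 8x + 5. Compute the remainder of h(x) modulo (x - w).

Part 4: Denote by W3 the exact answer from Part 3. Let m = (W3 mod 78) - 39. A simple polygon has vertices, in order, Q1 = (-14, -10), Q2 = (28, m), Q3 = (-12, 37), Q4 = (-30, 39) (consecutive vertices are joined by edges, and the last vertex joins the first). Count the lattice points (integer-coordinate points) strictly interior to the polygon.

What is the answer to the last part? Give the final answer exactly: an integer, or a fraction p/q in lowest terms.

Part 1: cross terms: (27*7 - 23*-4)=281, (23*19 - 13*7)=346, (13*-4 - 27*19)=-565; twice the area = |62| = 62; area = 31; boundary points = 1 + 2 + 1 = 4; strictly interior points = area - boundary/2 + 1 = 30; answer 30
Part 2: W1 = 30; c = -15; f(2) = -1*(-12) + 2*(-15) = -18; iterating: f(2)=-18, f(3)=-6, f(4)=-30, f(5)=18, f(6)=-78, f(7)=114, f(8)=-270; answer -270
Part 3: W2 = -270; w = -5; remainder = value at the root: -7*(-5)^3 - 1*(-5)^2 + 8*(-5)^1 + 5 = (875) + (-25) + (-40) + (5) = 815; answer 815
Part 4: W3 = 815; m = -4; cross terms: (-14*-4 - 28*-10)=336, (28*37 - -12*-4)=988, (-12*39 - -30*37)=642, (-30*-10 - -14*39)=846; twice the area = |2812| = 2812; area = 1406; boundary points = 6 + 1 + 2 + 1 = 10; strictly interior points = area - boundary/2 + 1 = 1402; answer 1402

1402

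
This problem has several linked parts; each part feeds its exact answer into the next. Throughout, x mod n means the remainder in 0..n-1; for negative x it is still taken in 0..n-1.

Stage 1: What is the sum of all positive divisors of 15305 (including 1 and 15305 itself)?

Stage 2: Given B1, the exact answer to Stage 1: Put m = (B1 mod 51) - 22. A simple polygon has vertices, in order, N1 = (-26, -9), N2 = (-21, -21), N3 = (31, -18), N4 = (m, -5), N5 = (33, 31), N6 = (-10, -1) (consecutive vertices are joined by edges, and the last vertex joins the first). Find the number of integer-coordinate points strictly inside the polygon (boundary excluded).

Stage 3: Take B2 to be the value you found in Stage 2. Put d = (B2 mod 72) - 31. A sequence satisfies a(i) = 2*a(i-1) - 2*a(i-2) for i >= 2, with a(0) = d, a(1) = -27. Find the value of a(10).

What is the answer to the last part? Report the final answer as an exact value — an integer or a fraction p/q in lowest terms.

-1216

Stage 1: 15305 = 5 * 3061; sigma = (1 + 5) * (1 + 3061) = 6 * 3062 = 18372; answer 18372
Stage 2: B1 = 18372; m = -10; cross terms: (-26*-21 - -21*-9)=357, (-21*-18 - 31*-21)=1029, (31*-5 - -10*-18)=-335, (-10*31 - 33*-5)=-145, (33*-1 - -10*31)=277, (-10*-9 - -26*-1)=64; twice the area = |1247| = 1247; area = 1247/2; boundary points = 1 + 1 + 1 + 1 + 1 + 8 = 13; strictly interior points = area - boundary/2 + 1 = 618; answer 618
Stage 3: B2 = 618; d = 11; a(2) = 2*(-27) - 2*(11) = -76; iterating: a(2)=-76, a(3)=-98, a(4)=-44, a(5)=108, a(6)=304, a(7)=392, a(8)=176, a(9)=-432, a(10)=-1216; answer -1216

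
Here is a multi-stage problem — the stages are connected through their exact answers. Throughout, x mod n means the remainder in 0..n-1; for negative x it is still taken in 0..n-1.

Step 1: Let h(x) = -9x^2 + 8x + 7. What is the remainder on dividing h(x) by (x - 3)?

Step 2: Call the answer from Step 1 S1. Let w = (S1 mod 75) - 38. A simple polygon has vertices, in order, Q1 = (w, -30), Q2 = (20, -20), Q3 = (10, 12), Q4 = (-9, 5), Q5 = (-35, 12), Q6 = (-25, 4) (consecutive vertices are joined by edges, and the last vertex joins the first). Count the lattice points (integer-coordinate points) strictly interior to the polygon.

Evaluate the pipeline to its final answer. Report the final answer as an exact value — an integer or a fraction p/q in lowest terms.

Step 1: remainder = value at the root: -9*(3)^2 + 8*(3)^1 + 7 = (-81) + (24) + (7) = -50; answer -50
Step 2: S1 = -50; w = -13; cross terms: (-13*-20 - 20*-30)=860, (20*12 - 10*-20)=440, (10*5 - -9*12)=158, (-9*12 - -35*5)=67, (-35*4 - -25*12)=160, (-25*-30 - -13*4)=802; twice the area = |2487| = 2487; area = 2487/2; boundary points = 1 + 2 + 1 + 1 + 2 + 2 = 9; strictly interior points = area - boundary/2 + 1 = 1240; answer 1240

1240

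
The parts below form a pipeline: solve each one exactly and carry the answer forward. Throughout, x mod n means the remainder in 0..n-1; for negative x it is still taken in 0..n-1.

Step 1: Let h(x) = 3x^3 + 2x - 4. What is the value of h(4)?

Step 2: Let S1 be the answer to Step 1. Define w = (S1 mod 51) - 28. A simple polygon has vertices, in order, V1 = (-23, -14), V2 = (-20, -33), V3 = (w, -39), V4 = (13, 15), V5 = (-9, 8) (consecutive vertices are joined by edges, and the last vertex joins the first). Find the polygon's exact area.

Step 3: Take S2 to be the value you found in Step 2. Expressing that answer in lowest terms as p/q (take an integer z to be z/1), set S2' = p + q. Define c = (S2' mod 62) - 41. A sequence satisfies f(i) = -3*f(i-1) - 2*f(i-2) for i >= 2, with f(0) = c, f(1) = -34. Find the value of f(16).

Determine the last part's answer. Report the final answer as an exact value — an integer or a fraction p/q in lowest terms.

Step 1: 3*(4)^3 + 2*(4)^1 - 4 = (192) + (8) + (-4) = 196; answer 196
Step 2: S1 = 196; w = 15; cross terms: (-23*-33 - -20*-14)=479, (-20*-39 - 15*-33)=1275, (15*15 - 13*-39)=732, (13*8 - -9*15)=239, (-9*-14 - -23*8)=310; twice the area = |3035| = 3035; area = 3035/2; answer 3035/2
Step 3: S2 = 3035/2; threaded value p + q = 3037; c = 20; f(2) = -3*(-34) - 2*(20) = 62; iterating: f(2)=62, f(3)=-118, f(4)=230, f(5)=-454, f(6)=902, f(7)=-1798, f(8)=3590, f(9)=-7174, f(10)=14342, f(11)=-28678, f(12)=57350, f(13)=-114694, f(14)=229382, f(15)=-458758, f(16)=917510; answer 917510

917510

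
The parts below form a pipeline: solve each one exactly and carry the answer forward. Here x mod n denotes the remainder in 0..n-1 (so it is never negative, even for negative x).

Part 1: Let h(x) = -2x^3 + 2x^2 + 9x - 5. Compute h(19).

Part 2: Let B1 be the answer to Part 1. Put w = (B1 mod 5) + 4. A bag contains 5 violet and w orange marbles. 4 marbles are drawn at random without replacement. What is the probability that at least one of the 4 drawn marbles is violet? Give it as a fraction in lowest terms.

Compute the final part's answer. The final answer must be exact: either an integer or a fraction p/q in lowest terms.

125/126

Part 1: -2*(19)^3 + 2*(19)^2 + 9*(19)^1 - 5 = (-13718) + (722) + (171) + (-5) = -12830; answer -12830
Part 2: B1 = -12830; w = 4; total draws C(9,4) = 126; complement C(4,4) = 1; favorable 126 - 1 = 125; P = 125/126; answer 125/126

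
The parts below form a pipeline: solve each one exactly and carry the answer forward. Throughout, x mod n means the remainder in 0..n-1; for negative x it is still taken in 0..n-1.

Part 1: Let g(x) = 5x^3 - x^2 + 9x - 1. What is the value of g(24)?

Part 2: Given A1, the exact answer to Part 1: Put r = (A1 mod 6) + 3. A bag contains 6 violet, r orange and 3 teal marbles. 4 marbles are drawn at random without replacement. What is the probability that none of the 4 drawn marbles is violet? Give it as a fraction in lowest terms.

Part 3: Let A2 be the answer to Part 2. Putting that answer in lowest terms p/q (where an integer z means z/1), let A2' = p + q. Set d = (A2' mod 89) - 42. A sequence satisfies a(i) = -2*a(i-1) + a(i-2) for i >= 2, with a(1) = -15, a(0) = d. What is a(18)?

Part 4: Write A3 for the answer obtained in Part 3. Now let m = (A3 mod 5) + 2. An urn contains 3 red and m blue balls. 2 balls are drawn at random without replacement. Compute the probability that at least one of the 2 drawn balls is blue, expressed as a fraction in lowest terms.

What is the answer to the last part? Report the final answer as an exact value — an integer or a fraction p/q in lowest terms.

25/28

Part 1: 5*(24)^3 - 1*(24)^2 + 9*(24)^1 - 1 = (69120) + (-576) + (216) + (-1) = 68759; answer 68759
Part 2: A1 = 68759; r = 8; total draws C(17,4) = 2380; favorable C(11,4) = 330; P = 33/238; answer 33/238
Part 3: A2 = 33/238; threaded value p + q = 271; d = -38; a(2) = -2*(-15) + 1*(-38) = -8; iterating: a(2)=-8, a(3)=1, a(4)=-10, a(5)=21, a(6)=-52, a(7)=125, a(8)=-302, a(9)=729, a(10)=-1760, a(11)=4249, a(12)=-10258, a(13)=24765, a(14)=-59788, a(15)=144341, a(16)=-348470, a(17)=841281, a(18)=-2031032; answer -2031032
Part 4: A3 = -2031032; m = 5; total draws C(8,2) = 28; complement C(3,2) = 3; favorable 28 - 3 = 25; P = 25/28; answer 25/28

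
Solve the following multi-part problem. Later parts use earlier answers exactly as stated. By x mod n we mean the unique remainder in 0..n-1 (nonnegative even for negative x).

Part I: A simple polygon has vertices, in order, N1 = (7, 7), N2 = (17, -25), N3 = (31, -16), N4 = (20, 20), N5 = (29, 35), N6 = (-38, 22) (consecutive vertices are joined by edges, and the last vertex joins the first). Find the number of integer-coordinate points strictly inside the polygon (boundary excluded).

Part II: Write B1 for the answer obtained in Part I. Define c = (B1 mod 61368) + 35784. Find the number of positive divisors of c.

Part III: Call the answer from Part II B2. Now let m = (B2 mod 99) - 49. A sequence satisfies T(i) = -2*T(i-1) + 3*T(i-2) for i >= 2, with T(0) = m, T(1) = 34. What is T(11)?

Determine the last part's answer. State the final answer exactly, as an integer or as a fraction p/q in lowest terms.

3321484

Part I: cross terms: (7*-25 - 17*7)=-294, (17*-16 - 31*-25)=503, (31*20 - 20*-16)=940, (20*35 - 29*20)=120, (29*22 - -38*35)=1968, (-38*7 - 7*22)=-420; twice the area = |2817| = 2817; area = 2817/2; boundary points = 2 + 1 + 1 + 3 + 1 + 15 = 23; strictly interior points = area - boundary/2 + 1 = 1398; answer 1398
Part II: B1 = 1398; c = 37182; 37182 = 2 * 3 * 6197; number of divisors = (1+1) * (1+1) * (1+1) = 8; answer 8
Part III: B2 = 8; m = -41; T(2) = -2*(34) + 3*(-41) = -191; iterating: T(2)=-191, T(3)=484, T(4)=-1541, T(5)=4534, T(6)=-13691, T(7)=40984, T(8)=-123041, T(9)=369034, T(10)=-1107191, T(11)=3321484; answer 3321484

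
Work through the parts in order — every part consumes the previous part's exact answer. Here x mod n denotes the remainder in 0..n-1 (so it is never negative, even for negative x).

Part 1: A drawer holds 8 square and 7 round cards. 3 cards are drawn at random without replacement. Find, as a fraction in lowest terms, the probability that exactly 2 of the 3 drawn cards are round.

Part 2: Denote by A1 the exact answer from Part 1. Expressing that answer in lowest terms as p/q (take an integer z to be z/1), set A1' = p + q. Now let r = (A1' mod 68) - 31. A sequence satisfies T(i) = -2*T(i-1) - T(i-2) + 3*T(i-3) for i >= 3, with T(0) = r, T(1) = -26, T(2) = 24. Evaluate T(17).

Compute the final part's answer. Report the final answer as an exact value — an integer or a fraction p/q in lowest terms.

Part 1: total draws C(15,3) = 455; favorable C(7,2)*C(8,1) = 168; P = 24/65; answer 24/65
Part 2: A1 = 24/65; threaded value p + q = 89; r = -10; T(3) = -2*(24) - 1*(-26) + 3*(-10) = -52; iterating: T(3)=-52, T(4)=2, T(5)=120, T(6)=-398, T(7)=682, T(8)=-606, T(9)=-664, T(10)=3980, T(11)=-9114, T(12)=12256, T(13)=-3458, T(14)=-32682, T(15)=105590, T(16)=-188872, T(17)=174108; answer 174108

174108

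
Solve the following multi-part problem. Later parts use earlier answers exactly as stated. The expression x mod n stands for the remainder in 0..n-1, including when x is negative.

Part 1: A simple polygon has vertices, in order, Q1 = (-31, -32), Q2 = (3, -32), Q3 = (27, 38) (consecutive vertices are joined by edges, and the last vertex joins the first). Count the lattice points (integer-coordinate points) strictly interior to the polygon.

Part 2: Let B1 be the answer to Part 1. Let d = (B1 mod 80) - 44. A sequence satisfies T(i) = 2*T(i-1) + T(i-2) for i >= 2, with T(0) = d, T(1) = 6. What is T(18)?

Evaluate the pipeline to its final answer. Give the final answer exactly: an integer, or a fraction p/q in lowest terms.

Part 1: cross terms: (-31*-32 - 3*-32)=1088, (3*38 - 27*-32)=978, (27*-32 - -31*38)=314; twice the area = |2380| = 2380; area = 1190; boundary points = 34 + 2 + 2 = 38; strictly interior points = area - boundary/2 + 1 = 1172; answer 1172
Part 2: B1 = 1172; d = 8; T(2) = 2*(6) + 1*(8) = 20; iterating: T(2)=20, T(3)=46, T(4)=112, T(5)=270, T(6)=652, T(7)=1574, T(8)=3800, T(9)=9174, T(10)=22148, T(11)=53470, T(12)=129088, T(13)=311646, T(14)=752380, T(15)=1816406, T(16)=4385192, T(17)=10586790, T(18)=25558772; answer 25558772

25558772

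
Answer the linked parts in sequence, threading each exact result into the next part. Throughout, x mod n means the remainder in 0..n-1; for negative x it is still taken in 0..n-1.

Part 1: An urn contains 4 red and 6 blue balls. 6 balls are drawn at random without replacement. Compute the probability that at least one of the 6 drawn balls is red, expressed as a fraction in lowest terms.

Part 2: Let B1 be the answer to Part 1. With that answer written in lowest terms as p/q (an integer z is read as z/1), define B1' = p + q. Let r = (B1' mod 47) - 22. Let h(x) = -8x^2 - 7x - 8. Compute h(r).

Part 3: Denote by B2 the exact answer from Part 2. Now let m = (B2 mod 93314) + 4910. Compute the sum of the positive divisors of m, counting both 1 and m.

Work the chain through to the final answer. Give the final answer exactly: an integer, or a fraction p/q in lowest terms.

Part 1: total draws C(10,6) = 210; complement C(6,6) = 1; favorable 210 - 1 = 209; P = 209/210; answer 209/210
Part 2: B1 = 209/210; threaded value p + q = 419; r = 21; -8*(21)^2 - 7*(21)^1 - 8 = (-3528) + (-147) + (-8) = -3683; answer -3683
Part 3: B2 = -3683; m = 94541; 94541 is prime, so its only divisors are 1 and 94541; sigma = 1 + 94541 = 94542; answer 94542

94542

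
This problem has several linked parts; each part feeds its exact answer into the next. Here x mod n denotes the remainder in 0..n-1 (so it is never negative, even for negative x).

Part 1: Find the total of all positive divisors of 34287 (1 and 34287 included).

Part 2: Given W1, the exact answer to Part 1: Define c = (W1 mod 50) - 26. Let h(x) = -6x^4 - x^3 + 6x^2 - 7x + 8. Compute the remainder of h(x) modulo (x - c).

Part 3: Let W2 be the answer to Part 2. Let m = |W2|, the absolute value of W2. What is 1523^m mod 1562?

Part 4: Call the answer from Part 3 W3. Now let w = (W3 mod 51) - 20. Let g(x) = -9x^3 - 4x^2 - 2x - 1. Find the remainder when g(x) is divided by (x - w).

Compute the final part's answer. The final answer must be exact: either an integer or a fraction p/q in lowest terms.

6

Part 1: 34287 = 3 * 11 * 1039; sigma = (1 + 3) * (1 + 11) * (1 + 1039) = 4 * 12 * 1040 = 49920; answer 49920
Part 2: W1 = 49920; c = -6; remainder = value at the root: -6*(-6)^4 - 1*(-6)^3 + 6*(-6)^2 - 7*(-6)^1 + 8 = (-7776) + (216) + (216) + (42) + (8) = -7294; answer -7294
Part 3: W2 = -7294; m = 7294; squarings mod 1562: 1523^1=1523, 1523^2=1521, 1523^4=119, 1523^8=103, 1523^16=1237, 1523^32=971, 1523^64=955, 1523^128=1379, 1523^256=687, 1523^512=245, 1523^1024=669, 1523^2048=829, 1523^4096=1523; 1523^7294 = 1523^2 * 1523^4 * 1523^8 * 1523^16 * 1523^32 * 1523^64 * 1523^1024 * 1523^2048 * 1523^4096 = 427 (mod 1562); answer 427
Part 4: W3 = 427; w = -1; remainder = value at the root: -9*(-1)^3 - 4*(-1)^2 - 2*(-1)^1 - 1 = (9) + (-4) + (2) + (-1) = 6; answer 6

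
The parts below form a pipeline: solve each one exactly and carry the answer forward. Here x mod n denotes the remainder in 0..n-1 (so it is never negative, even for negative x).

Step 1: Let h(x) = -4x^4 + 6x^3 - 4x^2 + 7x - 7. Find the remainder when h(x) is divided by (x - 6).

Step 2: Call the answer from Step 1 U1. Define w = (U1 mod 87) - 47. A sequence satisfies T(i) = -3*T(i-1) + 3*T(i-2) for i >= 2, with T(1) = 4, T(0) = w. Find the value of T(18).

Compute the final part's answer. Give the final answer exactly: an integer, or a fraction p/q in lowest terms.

Step 1: remainder = value at the root: -4*(6)^4 + 6*(6)^3 - 4*(6)^2 + 7*(6)^1 - 7 = (-5184) + (1296) + (-144) + (42) + (-7) = -3997; answer -3997
Step 2: U1 = -3997; w = -42; T(2) = -3*(4) + 3*(-42) = -138; iterating: T(2)=-138, T(3)=426, T(4)=-1692, T(5)=6354, T(6)=-24138, T(7)=91476, T(8)=-346842, T(9)=1314954, T(10)=-4985388, T(11)=18901026, T(12)=-71659242, T(13)=271680804, T(14)=-1030020138, T(15)=3905102826, T(16)=-14805368892, T(17)=56131415154, T(18)=-212810352138; answer -212810352138

-212810352138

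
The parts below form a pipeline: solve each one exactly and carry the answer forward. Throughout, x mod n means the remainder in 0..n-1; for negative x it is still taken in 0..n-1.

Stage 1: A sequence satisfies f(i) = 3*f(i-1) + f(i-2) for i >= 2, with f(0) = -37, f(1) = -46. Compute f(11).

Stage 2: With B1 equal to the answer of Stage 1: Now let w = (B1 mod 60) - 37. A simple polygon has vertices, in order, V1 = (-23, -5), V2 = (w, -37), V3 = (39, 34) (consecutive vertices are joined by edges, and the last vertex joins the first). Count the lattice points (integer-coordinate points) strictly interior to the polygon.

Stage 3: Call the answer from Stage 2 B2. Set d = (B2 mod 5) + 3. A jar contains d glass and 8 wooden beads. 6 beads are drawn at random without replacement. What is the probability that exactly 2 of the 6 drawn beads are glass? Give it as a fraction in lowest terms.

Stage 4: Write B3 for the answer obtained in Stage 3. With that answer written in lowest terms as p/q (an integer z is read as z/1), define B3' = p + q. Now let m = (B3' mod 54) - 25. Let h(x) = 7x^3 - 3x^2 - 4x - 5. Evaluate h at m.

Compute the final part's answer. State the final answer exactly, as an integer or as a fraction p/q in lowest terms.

Stage 1: f(2) = 3*(-46) + 1*(-37) = -175; iterating: f(2)=-175, f(3)=-571, f(4)=-1888, f(5)=-6235, f(6)=-20593, f(7)=-68014, f(8)=-224635, f(9)=-741919, f(10)=-2450392, f(11)=-8093095; answer -8093095
Stage 2: B1 = -8093095; w = -32; cross terms: (-23*-37 - -32*-5)=691, (-32*34 - 39*-37)=355, (39*-5 - -23*34)=587; twice the area = |1633| = 1633; area = 1633/2; boundary points = 1 + 71 + 1 = 73; strictly interior points = area - boundary/2 + 1 = 781; answer 781
Stage 3: B2 = 781; d = 4; total draws C(12,6) = 924; favorable C(4,2)*C(8,4) = 420; P = 5/11; answer 5/11
Stage 4: B3 = 5/11; threaded value p + q = 16; m = -9; 7*(-9)^3 - 3*(-9)^2 - 4*(-9)^1 - 5 = (-5103) + (-243) + (36) + (-5) = -5315; answer -5315

-5315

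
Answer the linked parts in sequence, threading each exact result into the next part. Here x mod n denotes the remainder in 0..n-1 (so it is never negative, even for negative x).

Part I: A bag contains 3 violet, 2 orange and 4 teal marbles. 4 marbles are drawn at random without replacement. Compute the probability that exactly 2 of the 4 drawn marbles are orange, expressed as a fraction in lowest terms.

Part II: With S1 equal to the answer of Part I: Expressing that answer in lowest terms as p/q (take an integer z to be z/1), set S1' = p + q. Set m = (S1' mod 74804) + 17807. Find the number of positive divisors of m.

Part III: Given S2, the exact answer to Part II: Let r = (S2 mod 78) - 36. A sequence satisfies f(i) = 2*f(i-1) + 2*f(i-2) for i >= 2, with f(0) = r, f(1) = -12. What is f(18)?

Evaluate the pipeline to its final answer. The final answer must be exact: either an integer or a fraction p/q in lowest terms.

Part I: total draws C(9,4) = 126; favorable C(2,2)*C(7,2) = 21; P = 1/6; answer 1/6
Part II: S1 = 1/6; threaded value p + q = 7; m = 17814; 17814 = 2 * 3 * 2969; number of divisors = (1+1) * (1+1) * (1+1) = 8; answer 8
Part III: S2 = 8; r = -28; f(2) = 2*(-12) + 2*(-28) = -80; iterating: f(2)=-80, f(3)=-184, f(4)=-528, f(5)=-1424, f(6)=-3904, f(7)=-10656, f(8)=-29120, f(9)=-79552, f(10)=-217344, f(11)=-593792, f(12)=-1622272, f(13)=-4432128, f(14)=-12108800, f(15)=-33081856, f(16)=-90381312, f(17)=-246926336, f(18)=-674615296; answer -674615296

-674615296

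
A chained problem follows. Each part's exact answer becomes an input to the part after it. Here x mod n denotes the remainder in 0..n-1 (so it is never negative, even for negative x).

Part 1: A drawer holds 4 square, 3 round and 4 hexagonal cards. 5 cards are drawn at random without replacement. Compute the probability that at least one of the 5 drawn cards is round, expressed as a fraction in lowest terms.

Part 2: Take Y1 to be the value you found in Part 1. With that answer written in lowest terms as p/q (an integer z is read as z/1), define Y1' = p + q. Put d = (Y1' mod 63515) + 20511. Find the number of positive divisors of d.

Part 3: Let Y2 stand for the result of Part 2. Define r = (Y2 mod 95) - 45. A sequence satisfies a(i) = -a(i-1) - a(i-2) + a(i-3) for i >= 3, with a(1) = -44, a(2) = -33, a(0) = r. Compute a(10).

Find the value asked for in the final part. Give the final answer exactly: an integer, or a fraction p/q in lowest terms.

Part 1: total draws C(11,5) = 462; complement C(8,5) = 56; favorable 462 - 56 = 406; P = 29/33; answer 29/33
Part 2: Y1 = 29/33; threaded value p + q = 62; d = 20573; 20573 = 7 * 2939; number of divisors = (1+1) * (1+1) = 4; answer 4
Part 3: Y2 = 4; r = -41; a(3) = -1*(-33) - 1*(-44) + 1*(-41) = 36; iterating: a(3)=36, a(4)=-47, a(5)=-22, a(6)=105, a(7)=-130, a(8)=3, a(9)=232, a(10)=-365; answer -365

-365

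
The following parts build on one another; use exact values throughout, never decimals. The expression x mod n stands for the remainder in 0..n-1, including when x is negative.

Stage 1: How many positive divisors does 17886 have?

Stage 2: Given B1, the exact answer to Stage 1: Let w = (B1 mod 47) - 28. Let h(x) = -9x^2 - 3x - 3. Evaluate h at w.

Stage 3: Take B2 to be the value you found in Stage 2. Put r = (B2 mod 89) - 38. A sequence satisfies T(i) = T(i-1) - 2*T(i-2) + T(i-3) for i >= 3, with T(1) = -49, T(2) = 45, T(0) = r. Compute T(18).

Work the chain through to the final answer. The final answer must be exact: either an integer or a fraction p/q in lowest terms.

-7330

Stage 1: 17886 = 2 * 3 * 11 * 271; number of divisors = (1+1) * (1+1) * (1+1) * (1+1) = 16; answer 16
Stage 2: B1 = 16; w = -12; -9*(-12)^2 - 3*(-12)^1 - 3 = (-1296) + (36) + (-3) = -1263; answer -1263
Stage 3: B2 = -1263; r = 34; T(3) = 1*(45) - 2*(-49) + 1*(34) = 177; iterating: T(3)=177, T(4)=38, T(5)=-271, T(6)=-170, T(7)=410, T(8)=479, T(9)=-511, T(10)=-1059, T(11)=442, T(12)=2049, T(13)=106, T(14)=-3550, T(15)=-1713, T(16)=5493, T(17)=5369, T(18)=-7330; answer -7330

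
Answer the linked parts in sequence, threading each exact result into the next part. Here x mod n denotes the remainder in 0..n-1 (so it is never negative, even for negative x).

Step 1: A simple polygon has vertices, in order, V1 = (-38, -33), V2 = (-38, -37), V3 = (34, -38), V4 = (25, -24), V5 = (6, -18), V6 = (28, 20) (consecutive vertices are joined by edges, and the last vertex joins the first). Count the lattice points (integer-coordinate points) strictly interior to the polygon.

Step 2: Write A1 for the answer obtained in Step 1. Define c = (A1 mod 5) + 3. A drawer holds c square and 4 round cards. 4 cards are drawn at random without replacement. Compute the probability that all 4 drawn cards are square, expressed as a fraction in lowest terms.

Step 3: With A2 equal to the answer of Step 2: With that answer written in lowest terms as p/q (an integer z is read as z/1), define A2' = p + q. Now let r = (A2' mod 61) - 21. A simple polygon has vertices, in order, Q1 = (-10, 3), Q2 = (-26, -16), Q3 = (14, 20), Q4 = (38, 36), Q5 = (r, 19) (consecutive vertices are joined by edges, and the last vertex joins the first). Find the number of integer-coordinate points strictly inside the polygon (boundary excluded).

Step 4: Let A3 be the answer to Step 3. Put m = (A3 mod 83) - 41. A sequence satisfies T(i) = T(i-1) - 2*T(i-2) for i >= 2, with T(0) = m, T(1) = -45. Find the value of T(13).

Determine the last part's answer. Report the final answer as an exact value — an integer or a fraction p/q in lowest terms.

Step 1: cross terms: (-38*-37 - -38*-33)=152, (-38*-38 - 34*-37)=2702, (34*-24 - 25*-38)=134, (25*-18 - 6*-24)=-306, (6*20 - 28*-18)=624, (28*-33 - -38*20)=-164; twice the area = |3142| = 3142; area = 1571; boundary points = 4 + 1 + 1 + 1 + 2 + 1 = 10; strictly interior points = area - boundary/2 + 1 = 1567; answer 1567
Step 2: A1 = 1567; c = 5; total draws C(9,4) = 126; favorable C(5,4) = 5; P = 5/126; answer 5/126
Step 3: A2 = 5/126; threaded value p + q = 131; r = -12; cross terms: (-10*-16 - -26*3)=238, (-26*20 - 14*-16)=-296, (14*36 - 38*20)=-256, (38*19 - -12*36)=1154, (-12*3 - -10*19)=154; twice the area = |994| = 994; area = 497; boundary points = 1 + 4 + 8 + 1 + 2 = 16; strictly interior points = area - boundary/2 + 1 = 490; answer 490
Step 4: A3 = 490; m = 34; T(2) = 1*(-45) - 2*(34) = -113; iterating: T(2)=-113, T(3)=-23, T(4)=203, T(5)=249, T(6)=-157, T(7)=-655, T(8)=-341, T(9)=969, T(10)=1651, T(11)=-287, T(12)=-3589, T(13)=-3015; answer -3015

-3015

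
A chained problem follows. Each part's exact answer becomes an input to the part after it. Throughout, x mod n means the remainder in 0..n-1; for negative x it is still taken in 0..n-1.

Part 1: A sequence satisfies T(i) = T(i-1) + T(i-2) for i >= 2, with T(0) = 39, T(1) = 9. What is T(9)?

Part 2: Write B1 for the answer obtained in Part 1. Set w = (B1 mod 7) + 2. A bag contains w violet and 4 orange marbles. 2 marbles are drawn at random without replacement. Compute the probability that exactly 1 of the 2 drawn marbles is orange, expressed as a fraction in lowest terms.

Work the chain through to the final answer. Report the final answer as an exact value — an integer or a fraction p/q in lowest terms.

28/55

Part 1: T(2) = 1*(9) + 1*(39) = 48; iterating: T(2)=48, T(3)=57, T(4)=105, T(5)=162, T(6)=267, T(7)=429, T(8)=696, T(9)=1125; answer 1125
Part 2: B1 = 1125; w = 7; total draws C(11,2) = 55; favorable C(4,1)*C(7,1) = 28; P = 28/55; answer 28/55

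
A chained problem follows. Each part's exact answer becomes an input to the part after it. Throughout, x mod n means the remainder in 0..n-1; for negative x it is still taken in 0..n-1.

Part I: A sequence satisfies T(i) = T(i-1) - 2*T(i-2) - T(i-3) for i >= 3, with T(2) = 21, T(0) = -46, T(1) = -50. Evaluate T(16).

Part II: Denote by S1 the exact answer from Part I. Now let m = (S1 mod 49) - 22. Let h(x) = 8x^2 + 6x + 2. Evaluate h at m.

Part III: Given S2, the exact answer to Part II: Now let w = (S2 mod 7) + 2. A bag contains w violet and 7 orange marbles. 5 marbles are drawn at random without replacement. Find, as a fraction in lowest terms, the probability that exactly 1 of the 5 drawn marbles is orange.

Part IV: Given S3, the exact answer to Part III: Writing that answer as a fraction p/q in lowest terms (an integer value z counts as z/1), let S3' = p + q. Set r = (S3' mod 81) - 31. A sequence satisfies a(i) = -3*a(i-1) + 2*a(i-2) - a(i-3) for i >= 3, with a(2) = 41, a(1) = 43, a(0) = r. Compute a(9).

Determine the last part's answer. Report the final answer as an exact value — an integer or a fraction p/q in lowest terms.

-165743

Part I: T(3) = 1*(21) - 2*(-50) - 1*(-46) = 167; iterating: T(3)=167, T(4)=175, T(5)=-180, T(6)=-697, T(7)=-512, T(8)=1062, T(9)=2783, T(10)=1171, T(11)=-5457, T(12)=-10582, T(13)=-839, T(14)=25782, T(15)=38042, T(16)=-12683; answer -12683
Part II: S1 = -12683; m = -14; 8*(-14)^2 + 6*(-14)^1 + 2 = (1568) + (-84) + (2) = 1486; answer 1486
Part III: S2 = 1486; w = 4; total draws C(11,5) = 462; favorable C(7,1)*C(4,4) = 7; P = 1/66; answer 1/66
Part IV: S3 = 1/66; threaded value p + q = 67; r = 36; a(3) = -3*(41) + 2*(43) - 1*(36) = -73; iterating: a(3)=-73, a(4)=258, a(5)=-961, a(6)=3472, a(7)=-12596, a(8)=45693, a(9)=-165743; answer -165743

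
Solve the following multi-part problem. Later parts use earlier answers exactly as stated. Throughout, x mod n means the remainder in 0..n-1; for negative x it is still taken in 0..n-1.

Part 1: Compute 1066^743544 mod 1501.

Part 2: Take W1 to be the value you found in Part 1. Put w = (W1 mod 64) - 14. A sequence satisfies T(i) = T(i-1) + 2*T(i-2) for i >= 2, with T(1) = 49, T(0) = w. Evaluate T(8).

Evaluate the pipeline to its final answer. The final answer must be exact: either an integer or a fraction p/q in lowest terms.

Part 1: squarings mod 1501: 1066^1=1066, 1066^2=99, 1066^4=795, 1066^8=104, 1066^16=309, 1066^32=918, 1066^64=663, 1066^128=1277, 1066^256=643, 1066^512=674, 1066^1024=974, 1066^2048=44, 1066^4096=435, 1066^8192=99, 1066^16384=795, 1066^32768=104, 1066^65536=309, 1066^131072=918, 1066^262144=663, 1066^524288=1277; 1066^743544 = 1066^8 * 1066^16 * 1066^32 * 1066^64 * 1066^2048 * 1066^4096 * 1066^16384 * 1066^65536 * 1066^131072 * 1066^524288 = 210 (mod 1501); answer 210
Part 2: W1 = 210; w = 4; T(2) = 1*(49) + 2*(4) = 57; iterating: T(2)=57, T(3)=155, T(4)=269, T(5)=579, T(6)=1117, T(7)=2275, T(8)=4509; answer 4509

4509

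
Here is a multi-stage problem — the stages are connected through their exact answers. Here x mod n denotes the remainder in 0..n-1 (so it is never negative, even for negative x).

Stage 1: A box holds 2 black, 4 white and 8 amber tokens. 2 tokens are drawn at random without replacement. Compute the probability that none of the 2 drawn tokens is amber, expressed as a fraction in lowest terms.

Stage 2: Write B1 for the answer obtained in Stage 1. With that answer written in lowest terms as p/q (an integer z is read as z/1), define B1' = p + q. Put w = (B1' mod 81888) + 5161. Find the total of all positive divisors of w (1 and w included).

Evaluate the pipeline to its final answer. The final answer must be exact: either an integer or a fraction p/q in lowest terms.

Stage 1: total draws C(14,2) = 91; favorable C(6,2) = 15; P = 15/91; answer 15/91
Stage 2: B1 = 15/91; threaded value p + q = 106; w = 5267; 5267 = 23 * 229; sigma = (1 + 23) * (1 + 229) = 24 * 230 = 5520; answer 5520

5520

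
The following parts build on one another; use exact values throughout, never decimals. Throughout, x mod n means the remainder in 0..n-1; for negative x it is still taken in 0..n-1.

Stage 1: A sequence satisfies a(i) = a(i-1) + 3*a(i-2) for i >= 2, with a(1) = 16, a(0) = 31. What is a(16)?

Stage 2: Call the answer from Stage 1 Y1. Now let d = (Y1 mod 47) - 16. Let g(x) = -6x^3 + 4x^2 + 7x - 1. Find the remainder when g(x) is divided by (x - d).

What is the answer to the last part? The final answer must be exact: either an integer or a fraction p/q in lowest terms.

Stage 1: a(2) = 1*(16) + 3*(31) = 109; iterating: a(2)=109, a(3)=157, a(4)=484, a(5)=955, a(6)=2407, a(7)=5272, a(8)=12493, a(9)=28309, a(10)=65788, a(11)=150715, a(12)=348079, a(13)=800224, a(14)=1844461, a(15)=4245133, a(16)=9778516; answer 9778516
Stage 2: Y1 = 9778516; d = 9; remainder = value at the root: -6*(9)^3 + 4*(9)^2 + 7*(9)^1 - 1 = (-4374) + (324) + (63) + (-1) = -3988; answer -3988

-3988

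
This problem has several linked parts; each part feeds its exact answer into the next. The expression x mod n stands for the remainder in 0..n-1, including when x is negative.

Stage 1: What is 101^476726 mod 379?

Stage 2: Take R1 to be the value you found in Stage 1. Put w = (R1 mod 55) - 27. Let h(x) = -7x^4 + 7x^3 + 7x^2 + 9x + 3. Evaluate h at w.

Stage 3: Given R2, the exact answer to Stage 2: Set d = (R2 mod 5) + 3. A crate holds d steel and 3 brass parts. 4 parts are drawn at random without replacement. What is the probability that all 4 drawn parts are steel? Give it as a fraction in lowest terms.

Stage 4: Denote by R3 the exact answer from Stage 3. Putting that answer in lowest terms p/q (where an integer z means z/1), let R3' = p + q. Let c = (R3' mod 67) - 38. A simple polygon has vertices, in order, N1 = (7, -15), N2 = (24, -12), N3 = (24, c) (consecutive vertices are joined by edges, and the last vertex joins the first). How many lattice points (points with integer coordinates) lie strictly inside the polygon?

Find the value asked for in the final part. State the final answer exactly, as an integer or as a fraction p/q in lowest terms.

88

Stage 1: squarings mod 379: 101^1=101, 101^2=347, 101^4=266, 101^8=262, 101^16=45, 101^32=130, 101^64=224, 101^128=148, 101^256=301, 101^512=20, 101^1024=21, 101^2048=62, 101^4096=54, 101^8192=263, 101^16384=191, 101^32768=97, 101^65536=313, 101^131072=187, 101^262144=101; 101^476726 = 101^2 * 101^4 * 101^16 * 101^32 * 101^512 * 101^1024 * 101^16384 * 101^65536 * 101^131072 * 101^262144 = 81 (mod 379); answer 81
Stage 2: R1 = 81; w = -1; -7*(-1)^4 + 7*(-1)^3 + 7*(-1)^2 + 9*(-1)^1 + 3 = (-7) + (-7) + (7) + (-9) + (3) = -13; answer -13
Stage 3: R2 = -13; d = 5; total draws C(8,4) = 70; favorable C(5,4) = 5; P = 1/14; answer 1/14
Stage 4: R3 = 1/14; threaded value p + q = 15; c = -23; cross terms: (7*-12 - 24*-15)=276, (24*-23 - 24*-12)=-264, (24*-15 - 7*-23)=-199; twice the area = |-187| = 187; area = 187/2; boundary points = 1 + 11 + 1 = 13; strictly interior points = area - boundary/2 + 1 = 88; answer 88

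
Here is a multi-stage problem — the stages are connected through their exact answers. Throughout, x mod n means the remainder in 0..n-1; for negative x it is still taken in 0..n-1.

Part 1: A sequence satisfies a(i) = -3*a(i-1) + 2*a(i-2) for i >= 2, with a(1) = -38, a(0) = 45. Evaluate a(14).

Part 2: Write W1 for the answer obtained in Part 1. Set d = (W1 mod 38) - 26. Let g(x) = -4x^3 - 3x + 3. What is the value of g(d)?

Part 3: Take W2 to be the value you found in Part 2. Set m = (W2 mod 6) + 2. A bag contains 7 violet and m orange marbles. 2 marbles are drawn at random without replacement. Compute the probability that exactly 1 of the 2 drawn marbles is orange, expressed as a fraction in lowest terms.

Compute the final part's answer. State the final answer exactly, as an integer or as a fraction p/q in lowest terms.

7/13

Part 1: a(2) = -3*(-38) + 2*(45) = 204; iterating: a(2)=204, a(3)=-688, a(4)=2472, a(5)=-8792, a(6)=31320, a(7)=-111544, a(8)=397272, a(9)=-1414904, a(10)=5039256, a(11)=-17947576, a(12)=63921240, a(13)=-227658872, a(14)=810819096; answer 810819096
Part 2: W1 = 810819096; d = -2; -4*(-2)^3 - 3*(-2)^1 + 3 = (32) + (6) + (3) = 41; answer 41
Part 3: W2 = 41; m = 7; total draws C(14,2) = 91; favorable C(7,1)*C(7,1) = 49; P = 7/13; answer 7/13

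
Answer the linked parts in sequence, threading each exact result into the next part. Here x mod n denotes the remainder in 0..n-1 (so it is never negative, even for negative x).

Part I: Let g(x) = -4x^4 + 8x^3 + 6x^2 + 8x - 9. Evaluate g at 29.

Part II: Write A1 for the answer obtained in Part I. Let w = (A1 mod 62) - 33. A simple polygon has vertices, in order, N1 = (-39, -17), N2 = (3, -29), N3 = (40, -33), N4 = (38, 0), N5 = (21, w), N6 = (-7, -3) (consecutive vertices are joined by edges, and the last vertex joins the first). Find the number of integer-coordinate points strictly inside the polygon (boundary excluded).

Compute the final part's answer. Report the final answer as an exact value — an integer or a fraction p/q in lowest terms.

2253

Part I: -4*(29)^4 + 8*(29)^3 + 6*(29)^2 + 8*(29)^1 - 9 = (-2829124) + (195112) + (5046) + (232) + (-9) = -2628743; answer -2628743
Part II: A1 = -2628743; w = 24; cross terms: (-39*-29 - 3*-17)=1182, (3*-33 - 40*-29)=1061, (40*0 - 38*-33)=1254, (38*24 - 21*0)=912, (21*-3 - -7*24)=105, (-7*-17 - -39*-3)=2; twice the area = |4516| = 4516; area = 2258; boundary points = 6 + 1 + 1 + 1 + 1 + 2 = 12; strictly interior points = area - boundary/2 + 1 = 2253; answer 2253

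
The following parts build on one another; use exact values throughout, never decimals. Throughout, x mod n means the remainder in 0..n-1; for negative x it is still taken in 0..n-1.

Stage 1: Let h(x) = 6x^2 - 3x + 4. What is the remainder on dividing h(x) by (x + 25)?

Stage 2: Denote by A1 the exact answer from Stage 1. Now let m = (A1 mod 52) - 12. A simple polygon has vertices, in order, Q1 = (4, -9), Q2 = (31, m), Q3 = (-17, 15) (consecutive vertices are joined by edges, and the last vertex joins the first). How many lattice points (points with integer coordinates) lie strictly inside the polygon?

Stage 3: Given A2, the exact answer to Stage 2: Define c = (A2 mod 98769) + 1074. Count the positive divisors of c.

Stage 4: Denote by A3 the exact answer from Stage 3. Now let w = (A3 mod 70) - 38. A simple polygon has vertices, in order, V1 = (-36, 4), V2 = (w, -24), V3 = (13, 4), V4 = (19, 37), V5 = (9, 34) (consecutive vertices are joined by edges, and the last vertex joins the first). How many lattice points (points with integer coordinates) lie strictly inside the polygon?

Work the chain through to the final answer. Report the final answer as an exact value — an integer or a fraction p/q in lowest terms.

1567

Stage 1: remainder = value at the root: 6*(-25)^2 - 3*(-25)^1 + 4 = (3750) + (75) + (4) = 3829; answer 3829
Stage 2: A1 = 3829; m = 21; cross terms: (4*21 - 31*-9)=363, (31*15 - -17*21)=822, (-17*-9 - 4*15)=93; twice the area = |1278| = 1278; area = 639; boundary points = 3 + 6 + 3 = 12; strictly interior points = area - boundary/2 + 1 = 634; answer 634
Stage 3: A2 = 634; c = 1708; 1708 = 2^2 * 7 * 61; number of divisors = (2+1) * (1+1) * (1+1) = 12; answer 12
Stage 4: A3 = 12; w = -26; cross terms: (-36*-24 - -26*4)=968, (-26*4 - 13*-24)=208, (13*37 - 19*4)=405, (19*34 - 9*37)=313, (9*4 - -36*34)=1260; twice the area = |3154| = 3154; area = 1577; boundary points = 2 + 1 + 3 + 1 + 15 = 22; strictly interior points = area - boundary/2 + 1 = 1567; answer 1567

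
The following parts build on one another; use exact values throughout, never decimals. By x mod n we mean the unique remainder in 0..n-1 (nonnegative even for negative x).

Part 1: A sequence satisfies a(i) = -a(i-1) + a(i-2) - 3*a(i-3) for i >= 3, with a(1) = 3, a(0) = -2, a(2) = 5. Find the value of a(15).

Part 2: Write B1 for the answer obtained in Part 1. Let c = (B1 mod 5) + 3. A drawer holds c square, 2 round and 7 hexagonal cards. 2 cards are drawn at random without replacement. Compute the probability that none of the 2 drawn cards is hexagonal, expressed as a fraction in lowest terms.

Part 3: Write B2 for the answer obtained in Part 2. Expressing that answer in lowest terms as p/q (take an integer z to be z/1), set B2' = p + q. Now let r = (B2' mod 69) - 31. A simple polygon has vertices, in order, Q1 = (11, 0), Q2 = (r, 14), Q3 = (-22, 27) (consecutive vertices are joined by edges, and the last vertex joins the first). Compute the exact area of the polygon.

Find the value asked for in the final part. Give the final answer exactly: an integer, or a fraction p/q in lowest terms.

Part 1: a(3) = -1*(5) + 1*(3) - 3*(-2) = 4; iterating: a(3)=4, a(4)=-8, a(5)=-3, a(6)=-17, a(7)=38, a(8)=-46, a(9)=135, a(10)=-295, a(11)=568, a(12)=-1268, a(13)=2721, a(14)=-5693, a(15)=12218; answer 12218
Part 2: B1 = 12218; c = 6; total draws C(15,2) = 105; favorable C(8,2) = 28; P = 4/15; answer 4/15
Part 3: B2 = 4/15; threaded value p + q = 19; r = -12; cross terms: (11*14 - -12*0)=154, (-12*27 - -22*14)=-16, (-22*0 - 11*27)=-297; twice the area = |-159| = 159; area = 159/2; answer 159/2

159/2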